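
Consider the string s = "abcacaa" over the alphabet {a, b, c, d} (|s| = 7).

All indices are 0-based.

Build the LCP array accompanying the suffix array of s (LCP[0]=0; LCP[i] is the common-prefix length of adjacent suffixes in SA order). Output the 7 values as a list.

rank | idx | suffix
   0 |   6 | a
   1 |   5 | aa
   2 |   0 | abcacaa
   3 |   3 | acaa
   4 |   1 | bcacaa
   5 |   4 | caa
   6 |   2 | cacaa

SA = [6, 5, 0, 3, 1, 4, 2]
i: (SA[i-1],SA[i]) lcp shared
  1: (6,5) 1 'a'
  2: (5,0) 1 'a'
  3: (0,3) 1 'a'
  4: (3,1) 0 ''
  5: (1,4) 0 ''
  6: (4,2) 2 'ca'

[0, 1, 1, 1, 0, 0, 2]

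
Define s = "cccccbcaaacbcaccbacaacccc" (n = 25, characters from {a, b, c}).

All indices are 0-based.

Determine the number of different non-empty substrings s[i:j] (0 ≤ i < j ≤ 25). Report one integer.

rank→(start, suffix):
  0 → (7, 'aaacbcaccbacaacccc')
  1 → (8, 'aacbcaccbacaacccc')
  2 → (19, 'aacccc')
  3 → (17, 'acaacccc')
  4 → (9, 'acbcaccbacaacccc')
  5 → (13, 'accbacaacccc')
  6 → (20, 'acccc')
  7 → (16, 'bacaacccc')
  8 → (5, 'bcaaacbcaccbacaacccc')
  9 → (11, 'bcaccbacaacccc')
  10 → (24, 'c')
  11 → (6, 'caaacbcaccbacaacccc')
  12 → (18, 'caacccc')
  13 → (12, 'caccbacaacccc')
  14 → (15, 'cbacaacccc')
  15 → (4, 'cbcaaacbcaccbacaacccc')
  16 → (10, 'cbcaccbacaacccc')
  17 → (23, 'cc')
  18 → (14, 'ccbacaacccc')
  19 → (3, 'ccbcaaacbcaccbacaacccc')
  20 → (22, 'ccc')
  21 → (2, 'cccbcaaacbcaccbacaacccc')
  22 → (21, 'cccc')
  23 → (1, 'ccccbcaaacbcaccbacaacccc')
  24 → (0, 'cccccbcaaacbcaccbacaacccc')

SA = [7, 8, 19, 17, 9, 13, 20, 16, 5, 11, 24, 6, 18, 12, 15, 4, 10, 23, 14, 3, 22, 2, 21, 1, 0]
[i] adj suffixes → lcp
  [1] 7/8 → 2 ('aa')
  [2] 8/19 → 3 ('aac')
  [3] 19/17 → 1 ('a')
  [4] 17/9 → 2 ('ac')
  [5] 9/13 → 2 ('ac')
  [6] 13/20 → 3 ('acc')
  [7] 20/16 → 0 ('')
  [8] 16/5 → 1 ('b')
  [9] 5/11 → 3 ('bca')
  [10] 11/24 → 0 ('')
  [11] 24/6 → 1 ('c')
  [12] 6/18 → 3 ('caa')
  [13] 18/12 → 2 ('ca')
  [14] 12/15 → 1 ('c')
  [15] 15/4 → 2 ('cb')
  [16] 4/10 → 4 ('cbca')
  [17] 10/23 → 1 ('c')
  [18] 23/14 → 2 ('cc')
  [19] 14/3 → 3 ('ccb')
  [20] 3/22 → 2 ('cc')
  [21] 22/2 → 3 ('ccc')
  [22] 2/21 → 3 ('ccc')
  [23] 21/1 → 4 ('cccc')
  [24] 1/0 → 4 ('cccc')

n(n+1)/2 = 25·26/2 = 325
Σ LCP = 0 + 2 + 3 + 1 + 2 + 2 + 3 + 0 + 1 + 3 + 0 + 1 + 3 + 2 + 1 + 2 + 4 + 1 + 2 + 3 + 2 + 3 + 3 + 4 + 4 = 52
distinct = 325 − 52 = 273

273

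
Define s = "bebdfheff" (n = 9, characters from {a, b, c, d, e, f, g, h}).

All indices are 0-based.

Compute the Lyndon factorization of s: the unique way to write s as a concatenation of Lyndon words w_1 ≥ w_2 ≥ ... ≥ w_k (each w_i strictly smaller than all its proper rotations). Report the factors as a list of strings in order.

emit factor 1: 'be' (i=0, period=2)
emit factor 2: 'bdfheff' (i=2, period=7)

["be", "bdfheff"]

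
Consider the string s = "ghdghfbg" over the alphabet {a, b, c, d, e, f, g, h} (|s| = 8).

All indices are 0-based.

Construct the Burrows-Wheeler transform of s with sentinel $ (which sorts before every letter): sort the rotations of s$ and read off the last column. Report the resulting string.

rank  rotation   last
    0  $ghdghfbg  g
    1  bg$ghdghf  f
    2  dghfbg$gh  h
    3  fbg$ghdgh  h
    4  g$ghdghfb  b
    5  ghdghfbg$  $
    6  ghfbg$ghd  d
    7  hdghfbg$g  g
    8  hfbg$ghdg  g

gfhhb$dgg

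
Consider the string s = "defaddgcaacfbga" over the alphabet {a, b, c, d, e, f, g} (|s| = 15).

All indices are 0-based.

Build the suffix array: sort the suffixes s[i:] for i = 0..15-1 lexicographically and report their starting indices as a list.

[14, 8, 9, 3, 12, 7, 10, 4, 0, 5, 1, 2, 11, 13, 6]

sorted suffixes:
  #0 SA[0]=14  'a'
  #1 SA[1]=8  'aacfbga'
  #2 SA[2]=9  'acfbga'
  #3 SA[3]=3  'addgcaacfbga'
  #4 SA[4]=12  'bga'
  #5 SA[5]=7  'caacfbga'
  #6 SA[6]=10  'cfbga'
  #7 SA[7]=4  'ddgcaacfbga'
  #8 SA[8]=0  'defaddgcaacfbga'
  #9 SA[9]=5  'dgcaacfbga'
  #10 SA[10]=1  'efaddgcaacfbga'
  #11 SA[11]=2  'faddgcaacfbga'
  #12 SA[12]=11  'fbga'
  #13 SA[13]=13  'ga'
  #14 SA[14]=6  'gcaacfbga'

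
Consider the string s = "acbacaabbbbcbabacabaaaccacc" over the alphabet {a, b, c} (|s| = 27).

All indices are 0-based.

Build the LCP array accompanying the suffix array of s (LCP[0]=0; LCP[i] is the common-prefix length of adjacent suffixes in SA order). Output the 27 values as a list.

rank | idx | suffix
   0 |  19 | aaaccacc
   1 |   5 | aabbbbcbabacabaaaccacc
   2 |  20 | aaccacc
   3 |  17 | abaaaccacc
   4 |  13 | abacabaaaccacc
   5 |   6 | abbbbcbabacabaaaccacc
   6 |   3 | acaabbbbcbabacabaaaccacc
   7 |  15 | acabaaaccacc
   8 |   0 | acbacaabbbbcbabacabaaaccacc
   9 |  24 | acc
  10 |  21 | accacc
  11 |  18 | baaaccacc
  12 |  12 | babacabaaaccacc
  13 |   2 | bacaabbbbcbabacabaaaccacc
  14 |  14 | bacabaaaccacc
  15 |   7 | bbbbcbabacabaaaccacc
  16 |   8 | bbbcbabacabaaaccacc
  17 |   9 | bbcbabacabaaaccacc
  18 |  10 | bcbabacabaaaccacc
  19 |  26 | c
  20 |   4 | caabbbbcbabacabaaaccacc
  21 |  16 | cabaaaccacc
  22 |  23 | cacc
  23 |  11 | cbabacabaaaccacc
  24 |   1 | cbacaabbbbcbabacabaaaccacc
  25 |  25 | cc
  26 |  22 | ccacc

SA = [19, 5, 20, 17, 13, 6, 3, 15, 0, 24, 21, 18, 12, 2, 14, 7, 8, 9, 10, 26, 4, 16, 23, 11, 1, 25, 22]
i: (SA[i-1],SA[i]) lcp shared
  1: (19,5) 2 'aa'
  2: (5,20) 2 'aa'
  3: (20,17) 1 'a'
  4: (17,13) 3 'aba'
  5: (13,6) 2 'ab'
  6: (6,3) 1 'a'
  7: (3,15) 3 'aca'
  8: (15,0) 2 'ac'
  9: (0,24) 2 'ac'
  10: (24,21) 3 'acc'
  11: (21,18) 0 ''
  12: (18,12) 2 'ba'
  13: (12,2) 2 'ba'
  14: (2,14) 4 'baca'
  15: (14,7) 1 'b'
  16: (7,8) 3 'bbb'
  17: (8,9) 2 'bb'
  18: (9,10) 1 'b'
  19: (10,26) 0 ''
  20: (26,4) 1 'c'
  21: (4,16) 2 'ca'
  22: (16,23) 2 'ca'
  23: (23,11) 1 'c'
  24: (11,1) 3 'cba'
  25: (1,25) 1 'c'
  26: (25,22) 2 'cc'

[0, 2, 2, 1, 3, 2, 1, 3, 2, 2, 3, 0, 2, 2, 4, 1, 3, 2, 1, 0, 1, 2, 2, 1, 3, 1, 2]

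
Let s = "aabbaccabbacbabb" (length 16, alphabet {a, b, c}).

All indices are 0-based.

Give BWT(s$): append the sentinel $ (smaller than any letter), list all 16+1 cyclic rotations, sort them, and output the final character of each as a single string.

rank  rotation           last
    0  $aabbaccabbacbabb  b
    1  aabbaccabbacbabb$  $
    2  abb$aabbaccabbacb  b
    3  abbacbabb$aabbacc  c
    4  abbaccabbacbabb$a  a
    5  acbabb$aabbaccabb  b
    6  accabbacbabb$aabb  b
    7  b$aabbaccabbacbab  b
    8  babb$aabbaccabbac  c
    9  bacbabb$aabbaccab  b
   10  baccabbacbabb$aab  b
   11  bb$aabbaccabbacba  a
   12  bbacbabb$aabbacca  a
   13  bbaccabbacbabb$aa  a
   14  cabbacbabb$aabbac  c
   15  cbabb$aabbaccabba  a
   16  ccabbacbabb$aabba  a

b$bcabbbcbbaaacaa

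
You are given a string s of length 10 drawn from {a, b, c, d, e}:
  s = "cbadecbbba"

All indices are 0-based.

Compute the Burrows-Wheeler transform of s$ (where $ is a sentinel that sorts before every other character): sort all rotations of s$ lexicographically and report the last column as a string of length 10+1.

rank  rotation     last
    0  $cbadecbbba  a
    1  a$cbadecbbb  b
    2  adecbbba$cb  b
    3  ba$cbadecbb  b
    4  badecbbba$c  c
    5  bba$cbadecb  b
    6  bbba$cbadec  c
    7  cbadecbbba$  $
    8  cbbba$cbade  e
    9  decbbba$cba  a
   10  ecbbba$cbad  d

abbbcbc$ead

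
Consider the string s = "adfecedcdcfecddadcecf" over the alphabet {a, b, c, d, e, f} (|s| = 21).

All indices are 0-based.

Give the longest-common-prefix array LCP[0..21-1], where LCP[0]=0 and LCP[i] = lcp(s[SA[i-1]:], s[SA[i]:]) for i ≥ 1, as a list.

[0, 2, 0, 2, 1, 2, 1, 2, 0, 1, 2, 2, 1, 1, 0, 2, 2, 1, 0, 1, 3]

rank→(start, suffix):
  0 → (15, 'adcecf')
  1 → (0, 'adfecedcdcfecddadcecf')
  2 → (7, 'cdcfecddadcecf')
  3 → (12, 'cddadcecf')
  4 → (17, 'cecf')
  5 → (4, 'cedcdcfecddadcecf')
  6 → (19, 'cf')
  7 → (9, 'cfecddadcecf')
  8 → (14, 'dadcecf')
  9 → (6, 'dcdcfecddadcecf')
  10 → (16, 'dcecf')
  11 → (8, 'dcfecddadcecf')
  12 → (13, 'ddadcecf')
  13 → (1, 'dfecedcdcfecddadcecf')
  14 → (11, 'ecddadcecf')
  15 → (3, 'ecedcdcfecddadcecf')
  16 → (18, 'ecf')
  17 → (5, 'edcdcfecddadcecf')
  18 → (20, 'f')
  19 → (10, 'fecddadcecf')
  20 → (2, 'fecedcdcfecddadcecf')

SA = [15, 0, 7, 12, 17, 4, 19, 9, 14, 6, 16, 8, 13, 1, 11, 3, 18, 5, 20, 10, 2]
rank  pair      lcp
   1  s[15:],s[0:]  2  'ad'
   2  s[0:],s[7:]  0  ''
   3  s[7:],s[12:]  2  'cd'
   4  s[12:],s[17:]  1  'c'
   5  s[17:],s[4:]  2  'ce'
   6  s[4:],s[19:]  1  'c'
   7  s[19:],s[9:]  2  'cf'
   8  s[9:],s[14:]  0  ''
   9  s[14:],s[6:]  1  'd'
  10  s[6:],s[16:]  2  'dc'
  11  s[16:],s[8:]  2  'dc'
  12  s[8:],s[13:]  1  'd'
  13  s[13:],s[1:]  1  'd'
  14  s[1:],s[11:]  0  ''
  15  s[11:],s[3:]  2  'ec'
  16  s[3:],s[18:]  2  'ec'
  17  s[18:],s[5:]  1  'e'
  18  s[5:],s[20:]  0  ''
  19  s[20:],s[10:]  1  'f'
  20  s[10:],s[2:]  3  'fec'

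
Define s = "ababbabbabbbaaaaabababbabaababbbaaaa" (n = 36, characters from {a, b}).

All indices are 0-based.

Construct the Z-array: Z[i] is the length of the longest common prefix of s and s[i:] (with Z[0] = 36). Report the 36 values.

Z[0]=36
i=1: fresh scan; Z[1]=0
i=2: fresh scan; Z[2]=2 scan→box=[2,4)
i=3: min(r-i=1, Z[1]=0)=0; Z[3]=0
i=4: fresh scan; Z[4]=0
i=5: fresh scan; Z[5]=2 scan→box=[5,7)
i=6: min(r-i=1, Z[1]=0)=0; Z[6]=0
i=7: fresh scan; Z[7]=0
i=8: fresh scan; Z[8]=2 scan→box=[8,10)
i=9: min(r-i=1, Z[1]=0)=0; Z[9]=0
i=10: fresh scan; Z[10]=0
i=11: fresh scan; Z[11]=0
i=12: fresh scan; Z[12]=1 scan→box=[12,13)
i=13: fresh scan; Z[13]=1 scan→box=[13,14)
i=14: fresh scan; Z[14]=1 scan→box=[14,15)
i=15: fresh scan; Z[15]=1 scan→box=[15,16)
i=16: fresh scan; Z[16]=4 scan→box=[16,20)
i=17: min(r-i=3, Z[1]=0)=0; Z[17]=0
i=18: min(r-i=2, Z[2]=2)=2; Z[18]=7 scan→box=[18,25)
i=19: min(r-i=6, Z[1]=0)=0; Z[19]=0
i=20: min(r-i=5, Z[2]=2)=2; Z[20]=2
i=21: min(r-i=4, Z[3]=0)=0; Z[21]=0
i=22: min(r-i=3, Z[4]=0)=0; Z[22]=0
i=23: min(r-i=2, Z[5]=2)=2; Z[23]=3 scan→box=[23,26)
i=24: min(r-i=2, Z[1]=0)=0; Z[24]=0
i=25: min(r-i=1, Z[2]=2)=1; Z[25]=1
i=26: fresh scan; Z[26]=5 scan→box=[26,31)
i=27: min(r-i=4, Z[1]=0)=0; Z[27]=0
i=28: min(r-i=3, Z[2]=2)=2; Z[28]=2
i=29: min(r-i=2, Z[3]=0)=0; Z[29]=0
i=30: min(r-i=1, Z[4]=0)=0; Z[30]=0
i=31: fresh scan; Z[31]=0
i=32: fresh scan; Z[32]=1 scan→box=[32,33)
i=33: fresh scan; Z[33]=1 scan→box=[33,34)
i=34: fresh scan; Z[34]=1 scan→box=[34,35)
i=35: fresh scan; Z[35]=1 scan→box=[35,36)

[36, 0, 2, 0, 0, 2, 0, 0, 2, 0, 0, 0, 1, 1, 1, 1, 4, 0, 7, 0, 2, 0, 0, 3, 0, 1, 5, 0, 2, 0, 0, 0, 1, 1, 1, 1]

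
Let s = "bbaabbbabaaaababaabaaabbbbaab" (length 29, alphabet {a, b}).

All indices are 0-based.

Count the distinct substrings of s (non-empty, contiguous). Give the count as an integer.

rank | idx | suffix
   0 |   9 | aaaababaabaaabbbbaab
   1 |  10 | aaababaabaaabbbbaab
   2 |  19 | aaabbbbaab
   3 |  26 | aab
   4 |  16 | aabaaabbbbaab
   5 |  11 | aababaabaaabbbbaab
   6 |   2 | aabbbabaaaababaabaaabbbbaab
   7 |  20 | aabbbbaab
   8 |  27 | ab
   9 |   7 | abaaaababaabaaabbbbaab
  10 |  17 | abaaabbbbaab
  11 |  14 | abaabaaabbbbaab
  12 |  12 | ababaabaaabbbbaab
  13 |   3 | abbbabaaaababaabaaabbbbaab
  14 |  21 | abbbbaab
  15 |  28 | b
  16 |   8 | baaaababaabaaabbbbaab
  17 |  18 | baaabbbbaab
  18 |  25 | baab
  19 |  15 | baabaaabbbbaab
  20 |   1 | baabbbabaaaababaabaaabbbbaab
  21 |   6 | babaaaababaabaaabbbbaab
  22 |  13 | babaabaaabbbbaab
  23 |  24 | bbaab
  24 |   0 | bbaabbbabaaaababaabaaabbbbaab
  25 |   5 | bbabaaaababaabaaabbbbaab
  26 |  23 | bbbaab
  27 |   4 | bbbabaaaababaabaaabbbbaab
  28 |  22 | bbbbaab

SA = [9, 10, 19, 26, 16, 11, 2, 20, 27, 7, 17, 14, 12, 3, 21, 28, 8, 18, 25, 15, 1, 6, 13, 24, 0, 5, 23, 4, 22]
i: (SA[i-1],SA[i]) lcp shared
  1: (9,10) 3 'aaa'
  2: (10,19) 4 'aaab'
  3: (19,26) 2 'aa'
  4: (26,16) 3 'aab'
  5: (16,11) 4 'aaba'
  6: (11,2) 3 'aab'
  7: (2,20) 5 'aabbb'
  8: (20,27) 1 'a'
  9: (27,7) 2 'ab'
  10: (7,17) 5 'abaaa'
  11: (17,14) 4 'abaa'
  12: (14,12) 3 'aba'
  13: (12,3) 2 'ab'
  14: (3,21) 4 'abbb'
  15: (21,28) 0 ''
  16: (28,8) 1 'b'
  17: (8,18) 4 'baaa'
  18: (18,25) 3 'baa'
  19: (25,15) 4 'baab'
  20: (15,1) 4 'baab'
  21: (1,6) 2 'ba'
  22: (6,13) 5 'babaa'
  23: (13,24) 1 'b'
  24: (24,0) 5 'bbaab'
  25: (0,5) 3 'bba'
  26: (5,23) 2 'bb'
  27: (23,4) 4 'bbba'
  28: (4,22) 3 'bbb'

n(n+1)/2 = 29·30/2 = 435
Σ LCP = 0 + 3 + 4 + 2 + 3 + 4 + 3 + 5 + 1 + 2 + 5 + 4 + 3 + 2 + 4 + 0 + 1 + 4 + 3 + 4 + 4 + 2 + 5 + 1 + 5 + 3 + 2 + 4 + 3 = 86
distinct = 435 − 86 = 349

349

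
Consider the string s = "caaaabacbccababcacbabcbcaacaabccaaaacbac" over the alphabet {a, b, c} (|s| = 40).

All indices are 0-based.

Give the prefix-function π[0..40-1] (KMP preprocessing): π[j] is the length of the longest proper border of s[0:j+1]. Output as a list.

π[0] = 0
j=1 s[j]='a': π[1]=0 (border '')
j=2 s[j]='a': π[2]=0 (border '')
j=3 s[j]='a': π[3]=0 (border '')
j=4 s[j]='a': π[4]=0 (border '')
j=5 s[j]='b': π[5]=0 (border '')
j=6 s[j]='a': π[6]=0 (border '')
j=7 s[j]='c': π[7]=1 (border 'c')
j=8 s[j]='b': k: 1→0; π[8]=0 (border '')
j=9 s[j]='c': π[9]=1 (border 'c')
j=10 s[j]='c': k: 1→0; π[10]=1 (border 'c')
j=11 s[j]='a': π[11]=2 (border 'ca')
j=12 s[j]='b': k: 2→0; π[12]=0 (border '')
j=13 s[j]='a': π[13]=0 (border '')
j=14 s[j]='b': π[14]=0 (border '')
j=15 s[j]='c': π[15]=1 (border 'c')
j=16 s[j]='a': π[16]=2 (border 'ca')
j=17 s[j]='c': k: 2→0; π[17]=1 (border 'c')
j=18 s[j]='b': k: 1→0; π[18]=0 (border '')
j=19 s[j]='a': π[19]=0 (border '')
j=20 s[j]='b': π[20]=0 (border '')
j=21 s[j]='c': π[21]=1 (border 'c')
j=22 s[j]='b': k: 1→0; π[22]=0 (border '')
j=23 s[j]='c': π[23]=1 (border 'c')
j=24 s[j]='a': π[24]=2 (border 'ca')
j=25 s[j]='a': π[25]=3 (border 'caa')
j=26 s[j]='c': k: 3→0; π[26]=1 (border 'c')
j=27 s[j]='a': π[27]=2 (border 'ca')
j=28 s[j]='a': π[28]=3 (border 'caa')
j=29 s[j]='b': k: 3→0; π[29]=0 (border '')
j=30 s[j]='c': π[30]=1 (border 'c')
j=31 s[j]='c': k: 1→0; π[31]=1 (border 'c')
j=32 s[j]='a': π[32]=2 (border 'ca')
j=33 s[j]='a': π[33]=3 (border 'caa')
j=34 s[j]='a': π[34]=4 (border 'caaa')
j=35 s[j]='a': π[35]=5 (border 'caaaa')
j=36 s[j]='c': k: 5→0; π[36]=1 (border 'c')
j=37 s[j]='b': k: 1→0; π[37]=0 (border '')
j=38 s[j]='a': π[38]=0 (border '')
j=39 s[j]='c': π[39]=1 (border 'c')

[0, 0, 0, 0, 0, 0, 0, 1, 0, 1, 1, 2, 0, 0, 0, 1, 2, 1, 0, 0, 0, 1, 0, 1, 2, 3, 1, 2, 3, 0, 1, 1, 2, 3, 4, 5, 1, 0, 0, 1]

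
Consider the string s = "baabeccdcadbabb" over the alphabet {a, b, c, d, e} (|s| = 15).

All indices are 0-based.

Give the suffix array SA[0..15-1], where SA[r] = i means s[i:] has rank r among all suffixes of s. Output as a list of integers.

[1, 12, 2, 9, 14, 0, 11, 13, 3, 8, 5, 6, 10, 7, 4]

sorted suffixes:
  #0 SA[0]=1  'aabeccdcadbabb'
  #1 SA[1]=12  'abb'
  #2 SA[2]=2  'abeccdcadbabb'
  #3 SA[3]=9  'adbabb'
  #4 SA[4]=14  'b'
  #5 SA[5]=0  'baabeccdcadbabb'
  #6 SA[6]=11  'babb'
  #7 SA[7]=13  'bb'
  #8 SA[8]=3  'beccdcadbabb'
  #9 SA[9]=8  'cadbabb'
  #10 SA[10]=5  'ccdcadbabb'
  #11 SA[11]=6  'cdcadbabb'
  #12 SA[12]=10  'dbabb'
  #13 SA[13]=7  'dcadbabb'
  #14 SA[14]=4  'eccdcadbabb'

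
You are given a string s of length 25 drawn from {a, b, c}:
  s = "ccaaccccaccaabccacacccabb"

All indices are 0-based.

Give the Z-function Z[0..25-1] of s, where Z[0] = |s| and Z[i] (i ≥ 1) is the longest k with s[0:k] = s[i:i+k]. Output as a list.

Z[0]=25
i=1: fresh scan; Z[1]=1 scan→box=[1,2)
i=2: fresh scan; Z[2]=0
i=3: fresh scan; Z[3]=0
i=4: fresh scan; Z[4]=2 scan→box=[4,6)
i=5: min(r-i=1, Z[1]=1)=1; Z[5]=2 scan→box=[5,7)
i=6: min(r-i=1, Z[1]=1)=1; Z[6]=3 scan→box=[6,9)
i=7: min(r-i=2, Z[1]=1)=1; Z[7]=1
i=8: min(r-i=1, Z[2]=0)=0; Z[8]=0
i=9: fresh scan; Z[9]=4 scan→box=[9,13)
i=10: min(r-i=3, Z[1]=1)=1; Z[10]=1
i=11: min(r-i=2, Z[2]=0)=0; Z[11]=0
i=12: min(r-i=1, Z[3]=0)=0; Z[12]=0
i=13: fresh scan; Z[13]=0
i=14: fresh scan; Z[14]=3 scan→box=[14,17)
i=15: min(r-i=2, Z[1]=1)=1; Z[15]=1
i=16: min(r-i=1, Z[2]=0)=0; Z[16]=0
i=17: fresh scan; Z[17]=1 scan→box=[17,18)
i=18: fresh scan; Z[18]=0
i=19: fresh scan; Z[19]=2 scan→box=[19,21)
i=20: min(r-i=1, Z[1]=1)=1; Z[20]=3 scan→box=[20,23)
i=21: min(r-i=2, Z[1]=1)=1; Z[21]=1
i=22: min(r-i=1, Z[2]=0)=0; Z[22]=0
i=23: fresh scan; Z[23]=0
i=24: fresh scan; Z[24]=0

[25, 1, 0, 0, 2, 2, 3, 1, 0, 4, 1, 0, 0, 0, 3, 1, 0, 1, 0, 2, 3, 1, 0, 0, 0]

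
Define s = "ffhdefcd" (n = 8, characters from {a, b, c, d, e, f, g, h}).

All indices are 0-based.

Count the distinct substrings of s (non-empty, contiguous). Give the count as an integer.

sorted suffixes:
  #0 SA[0]=6  'cd'
  #1 SA[1]=7  'd'
  #2 SA[2]=3  'defcd'
  #3 SA[3]=4  'efcd'
  #4 SA[4]=5  'fcd'
  #5 SA[5]=0  'ffhdefcd'
  #6 SA[6]=1  'fhdefcd'
  #7 SA[7]=2  'hdefcd'

SA = [6, 7, 3, 4, 5, 0, 1, 2]
rank  pair      lcp
   1  s[6:],s[7:]  0  ''
   2  s[7:],s[3:]  1  'd'
   3  s[3:],s[4:]  0  ''
   4  s[4:],s[5:]  0  ''
   5  s[5:],s[0:]  1  'f'
   6  s[0:],s[1:]  1  'f'
   7  s[1:],s[2:]  0  ''

n(n+1)/2 = 8·9/2 = 36
Σ LCP = 0 + 0 + 1 + 0 + 0 + 1 + 1 + 0 = 3
distinct = 36 − 3 = 33

33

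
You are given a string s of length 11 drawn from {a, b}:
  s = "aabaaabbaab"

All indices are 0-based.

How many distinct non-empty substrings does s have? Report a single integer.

48

sorted suffixes:
  #0 SA[0]=3  'aaabbaab'
  #1 SA[1]=8  'aab'
  #2 SA[2]=0  'aabaaabbaab'
  #3 SA[3]=4  'aabbaab'
  #4 SA[4]=9  'ab'
  #5 SA[5]=1  'abaaabbaab'
  #6 SA[6]=5  'abbaab'
  #7 SA[7]=10  'b'
  #8 SA[8]=2  'baaabbaab'
  #9 SA[9]=7  'baab'
  #10 SA[10]=6  'bbaab'

SA = [3, 8, 0, 4, 9, 1, 5, 10, 2, 7, 6]
i: (SA[i-1],SA[i]) lcp shared
  1: (3,8) 2 'aa'
  2: (8,0) 3 'aab'
  3: (0,4) 3 'aab'
  4: (4,9) 1 'a'
  5: (9,1) 2 'ab'
  6: (1,5) 2 'ab'
  7: (5,10) 0 ''
  8: (10,2) 1 'b'
  9: (2,7) 3 'baa'
  10: (7,6) 1 'b'

n(n+1)/2 = 11·12/2 = 66
Σ LCP = 0 + 2 + 3 + 3 + 1 + 2 + 2 + 0 + 1 + 3 + 1 = 18
distinct = 66 − 18 = 48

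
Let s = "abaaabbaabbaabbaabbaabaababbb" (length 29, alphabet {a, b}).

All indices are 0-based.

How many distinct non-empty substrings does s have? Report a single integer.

rank→(start, suffix):
  0 → (2, 'aaabbaabbaabbaabbaabaababbb')
  1 → (19, 'aabaababbb')
  2 → (22, 'aababbb')
  3 → (15, 'aabbaabaababbb')
  4 → (11, 'aabbaabbaabaababbb')
  5 → (7, 'aabbaabbaabbaabaababbb')
  6 → (3, 'aabbaabbaabbaabbaabaababbb')
  7 → (0, 'abaaabbaabbaabbaabbaabaababbb')
  8 → (20, 'abaababbb')
  9 → (23, 'ababbb')
  10 → (16, 'abbaabaababbb')
  11 → (12, 'abbaabbaabaababbb')
  12 → (8, 'abbaabbaabbaabaababbb')
  13 → (4, 'abbaabbaabbaabbaabaababbb')
  14 → (25, 'abbb')
  15 → (28, 'b')
  16 → (1, 'baaabbaabbaabbaabbaabaababbb')
  17 → (18, 'baabaababbb')
  18 → (21, 'baababbb')
  19 → (14, 'baabbaabaababbb')
  20 → (10, 'baabbaabbaabaababbb')
  21 → (6, 'baabbaabbaabbaabaababbb')
  22 → (24, 'babbb')
  23 → (27, 'bb')
  24 → (17, 'bbaabaababbb')
  25 → (13, 'bbaabbaabaababbb')
  26 → (9, 'bbaabbaabbaabaababbb')
  27 → (5, 'bbaabbaabbaabbaabaababbb')
  28 → (26, 'bbb')

SA = [2, 19, 22, 15, 11, 7, 3, 0, 20, 23, 16, 12, 8, 4, 25, 28, 1, 18, 21, 14, 10, 6, 24, 27, 17, 13, 9, 5, 26]
rank  pair      lcp
   1  s[2:],s[19:]  2  'aa'
   2  s[19:],s[22:]  4  'aaba'
   3  s[22:],s[15:]  3  'aab'
   4  s[15:],s[11:]  7  'aabbaab'
   5  s[11:],s[7:]  11  'aabbaabbaab'
   6  s[7:],s[3:]  15  'aabbaabbaabbaab'
   7  s[3:],s[0:]  1  'a'
   8  s[0:],s[20:]  4  'abaa'
   9  s[20:],s[23:]  3  'aba'
  10  s[23:],s[16:]  2  'ab'
  11  s[16:],s[12:]  6  'abbaab'
  12  s[12:],s[8:]  10  'abbaabbaab'
  13  s[8:],s[4:]  14  'abbaabbaabbaab'
  14  s[4:],s[25:]  3  'abb'
  15  s[25:],s[28:]  0  ''
  16  s[28:],s[1:]  1  'b'
  17  s[1:],s[18:]  3  'baa'
  18  s[18:],s[21:]  5  'baaba'
  19  s[21:],s[14:]  4  'baab'
  20  s[14:],s[10:]  8  'baabbaab'
  21  s[10:],s[6:]  12  'baabbaabbaab'
  22  s[6:],s[24:]  2  'ba'
  23  s[24:],s[27:]  1  'b'
  24  s[27:],s[17:]  2  'bb'
  25  s[17:],s[13:]  5  'bbaab'
  26  s[13:],s[9:]  9  'bbaabbaab'
  27  s[9:],s[5:]  13  'bbaabbaabbaab'
  28  s[5:],s[26:]  2  'bb'

n(n+1)/2 = 29·30/2 = 435
Σ LCP = 0 + 2 + 4 + 3 + 7 + 11 + 15 + 1 + 4 + 3 + 2 + 6 + 10 + 14 + 3 + 0 + 1 + 3 + 5 + 4 + 8 + 12 + 2 + 1 + 2 + 5 + 9 + 13 + 2 = 152
distinct = 435 − 152 = 283

283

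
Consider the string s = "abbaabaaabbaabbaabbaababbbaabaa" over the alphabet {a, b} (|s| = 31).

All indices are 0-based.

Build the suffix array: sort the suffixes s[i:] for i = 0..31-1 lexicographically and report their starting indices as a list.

rank | idx | suffix
   0 |  30 | a
   1 |  29 | aa
   2 |   6 | aaabbaabbaabbaababbbaabaa
   3 |  26 | aabaa
   4 |   3 | aabaaabbaabbaabbaababbbaabaa
   5 |  19 | aababbbaabaa
   6 |  15 | aabbaababbbaabaa
   7 |  11 | aabbaabbaababbbaabaa
   8 |   7 | aabbaabbaabbaababbbaabaa
   9 |  27 | abaa
  10 |   4 | abaaabbaabbaabbaababbbaabaa
  11 |  20 | ababbbaabaa
  12 |   0 | abbaabaaabbaabbaabbaababbbaabaa
  13 |  16 | abbaababbbaabaa
  14 |  12 | abbaabbaababbbaabaa
  15 |   8 | abbaabbaabbaababbbaabaa
  16 |  22 | abbbaabaa
  17 |  28 | baa
  18 |   5 | baaabbaabbaabbaababbbaabaa
  19 |  25 | baabaa
  20 |   2 | baabaaabbaabbaabbaababbbaabaa
  21 |  18 | baababbbaabaa
  22 |  14 | baabbaababbbaabaa
  23 |  10 | baabbaabbaababbbaabaa
  24 |  21 | babbbaabaa
  25 |  24 | bbaabaa
  26 |   1 | bbaabaaabbaabbaabbaababbbaabaa
  27 |  17 | bbaababbbaabaa
  28 |  13 | bbaabbaababbbaabaa
  29 |   9 | bbaabbaabbaababbbaabaa
  30 |  23 | bbbaabaa

[30, 29, 6, 26, 3, 19, 15, 11, 7, 27, 4, 20, 0, 16, 12, 8, 22, 28, 5, 25, 2, 18, 14, 10, 21, 24, 1, 17, 13, 9, 23]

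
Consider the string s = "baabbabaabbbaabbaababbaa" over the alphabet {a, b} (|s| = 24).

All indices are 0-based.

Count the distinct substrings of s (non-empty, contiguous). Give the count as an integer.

sorted suffixes:
  #0 SA[0]=23  'a'
  #1 SA[1]=22  'aa'
  #2 SA[2]=16  'aababbaa'
  #3 SA[3]=12  'aabbaababbaa'
  #4 SA[4]=1  'aabbabaabbbaabbaababbaa'
  #5 SA[5]=7  'aabbbaabbaababbaa'
  #6 SA[6]=5  'abaabbbaabbaababbaa'
  #7 SA[7]=17  'ababbaa'
  #8 SA[8]=19  'abbaa'
  #9 SA[9]=13  'abbaababbaa'
  #10 SA[10]=2  'abbabaabbbaabbaababbaa'
  #11 SA[11]=8  'abbbaabbaababbaa'
  #12 SA[12]=21  'baa'
  #13 SA[13]=15  'baababbaa'
  #14 SA[14]=11  'baabbaababbaa'
  #15 SA[15]=0  'baabbabaabbbaabbaababbaa'
  #16 SA[16]=6  'baabbbaabbaababbaa'
  #17 SA[17]=4  'babaabbbaabbaababbaa'
  #18 SA[18]=18  'babbaa'
  #19 SA[19]=20  'bbaa'
  #20 SA[20]=14  'bbaababbaa'
  #21 SA[21]=10  'bbaabbaababbaa'
  #22 SA[22]=3  'bbabaabbbaabbaababbaa'
  #23 SA[23]=9  'bbbaabbaababbaa'

SA = [23, 22, 16, 12, 1, 7, 5, 17, 19, 13, 2, 8, 21, 15, 11, 0, 6, 4, 18, 20, 14, 10, 3, 9]
[i] adj suffixes → lcp
  [1] 23/22 → 1 ('a')
  [2] 22/16 → 2 ('aa')
  [3] 16/12 → 3 ('aab')
  [4] 12/1 → 5 ('aabba')
  [5] 1/7 → 4 ('aabb')
  [6] 7/5 → 1 ('a')
  [7] 5/17 → 3 ('aba')
  [8] 17/19 → 2 ('ab')
  [9] 19/13 → 5 ('abbaa')
  [10] 13/2 → 4 ('abba')
  [11] 2/8 → 3 ('abb')
  [12] 8/21 → 0 ('')
  [13] 21/15 → 3 ('baa')
  [14] 15/11 → 4 ('baab')
  [15] 11/0 → 6 ('baabba')
  [16] 0/6 → 5 ('baabb')
  [17] 6/4 → 2 ('ba')
  [18] 4/18 → 3 ('bab')
  [19] 18/20 → 1 ('b')
  [20] 20/14 → 4 ('bbaa')
  [21] 14/10 → 5 ('bbaab')
  [22] 10/3 → 3 ('bba')
  [23] 3/9 → 2 ('bb')

n(n+1)/2 = 24·25/2 = 300
Σ LCP = 0 + 1 + 2 + 3 + 5 + 4 + 1 + 3 + 2 + 5 + 4 + 3 + 0 + 3 + 4 + 6 + 5 + 2 + 3 + 1 + 4 + 5 + 3 + 2 = 71
distinct = 300 − 71 = 229

229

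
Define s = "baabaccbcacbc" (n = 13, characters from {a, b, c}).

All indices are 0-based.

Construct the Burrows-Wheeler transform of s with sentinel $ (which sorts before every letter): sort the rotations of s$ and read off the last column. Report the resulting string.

cbacb$accbbaca

rank  rotation        last
    0  $baabaccbcacbc  c
    1  aabaccbcacbc$b  b
    2  abaccbcacbc$ba  a
    3  acbc$baabaccbc  c
    4  accbcacbc$baab  b
    5  baabaccbcacbc$  $
    6  baccbcacbc$baa  a
    7  bc$baabaccbcac  c
    8  bcacbc$baabacc  c
    9  c$baabaccbcacb  b
   10  cacbc$baabaccb  b
   11  cbc$baabaccbca  a
   12  cbcacbc$baabac  c
   13  ccbcacbc$baaba  a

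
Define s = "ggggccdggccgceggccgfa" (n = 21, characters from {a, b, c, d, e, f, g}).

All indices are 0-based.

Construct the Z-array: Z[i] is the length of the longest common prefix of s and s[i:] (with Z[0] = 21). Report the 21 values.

Z[0]=21
i=1: outside box; Z[1]=3 scan→box=[1,4)
i=2: min(r-i=2, Z[1]=3)=2; Z[2]=2
i=3: min(r-i=1, Z[2]=2)=1; Z[3]=1
i=4: outside box; Z[4]=0
i=5: outside box; Z[5]=0
i=6: outside box; Z[6]=0
i=7: outside box; Z[7]=2 scan→box=[7,9)
i=8: min(r-i=1, Z[1]=3)=1; Z[8]=1
i=9: outside box; Z[9]=0
i=10: outside box; Z[10]=0
i=11: outside box; Z[11]=1 scan→box=[11,12)
i=12: outside box; Z[12]=0
i=13: outside box; Z[13]=0
i=14: outside box; Z[14]=2 scan→box=[14,16)
i=15: min(r-i=1, Z[1]=3)=1; Z[15]=1
i=16: outside box; Z[16]=0
i=17: outside box; Z[17]=0
i=18: outside box; Z[18]=1 scan→box=[18,19)
i=19: outside box; Z[19]=0
i=20: outside box; Z[20]=0

[21, 3, 2, 1, 0, 0, 0, 2, 1, 0, 0, 1, 0, 0, 2, 1, 0, 0, 1, 0, 0]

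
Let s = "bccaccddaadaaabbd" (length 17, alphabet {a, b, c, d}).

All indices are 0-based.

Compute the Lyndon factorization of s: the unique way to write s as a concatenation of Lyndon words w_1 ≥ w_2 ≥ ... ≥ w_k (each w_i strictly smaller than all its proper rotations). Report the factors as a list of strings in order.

emit factor 1: 'bcc' (i=0, period=3)
emit factor 2: 'accdd' (i=3, period=5)
emit factor 3: 'aad' (i=8, period=3)
emit factor 4: 'aaabbd' (i=11, period=6)

["bcc", "accdd", "aad", "aaabbd"]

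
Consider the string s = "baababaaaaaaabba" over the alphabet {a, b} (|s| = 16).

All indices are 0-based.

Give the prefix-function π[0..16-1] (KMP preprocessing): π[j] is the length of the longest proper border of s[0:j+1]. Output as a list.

π[0] = 0
j=1 s[j]='a': π[1]=0 (border '')
j=2 s[j]='a': π[2]=0 (border '')
j=3 s[j]='b': π[3]=1 (border 'b')
j=4 s[j]='a': π[4]=2 (border 'ba')
j=5 s[j]='b': k: 2→0; π[5]=1 (border 'b')
j=6 s[j]='a': π[6]=2 (border 'ba')
j=7 s[j]='a': π[7]=3 (border 'baa')
j=8 s[j]='a': k: 3→0; π[8]=0 (border '')
j=9 s[j]='a': π[9]=0 (border '')
j=10 s[j]='a': π[10]=0 (border '')
j=11 s[j]='a': π[11]=0 (border '')
j=12 s[j]='a': π[12]=0 (border '')
j=13 s[j]='b': π[13]=1 (border 'b')
j=14 s[j]='b': k: 1→0; π[14]=1 (border 'b')
j=15 s[j]='a': π[15]=2 (border 'ba')

[0, 0, 0, 1, 2, 1, 2, 3, 0, 0, 0, 0, 0, 1, 1, 2]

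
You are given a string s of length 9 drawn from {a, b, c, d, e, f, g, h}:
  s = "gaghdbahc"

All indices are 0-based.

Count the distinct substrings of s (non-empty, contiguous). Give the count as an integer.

rank→(start, suffix):
  0 → (1, 'aghdbahc')
  1 → (6, 'ahc')
  2 → (5, 'bahc')
  3 → (8, 'c')
  4 → (4, 'dbahc')
  5 → (0, 'gaghdbahc')
  6 → (2, 'ghdbahc')
  7 → (7, 'hc')
  8 → (3, 'hdbahc')

SA = [1, 6, 5, 8, 4, 0, 2, 7, 3]
[i] adj suffixes → lcp
  [1] 1/6 → 1 ('a')
  [2] 6/5 → 0 ('')
  [3] 5/8 → 0 ('')
  [4] 8/4 → 0 ('')
  [5] 4/0 → 0 ('')
  [6] 0/2 → 1 ('g')
  [7] 2/7 → 0 ('')
  [8] 7/3 → 1 ('h')

n(n+1)/2 = 9·10/2 = 45
Σ LCP = 0 + 1 + 0 + 0 + 0 + 0 + 1 + 0 + 1 = 3
distinct = 45 − 3 = 42

42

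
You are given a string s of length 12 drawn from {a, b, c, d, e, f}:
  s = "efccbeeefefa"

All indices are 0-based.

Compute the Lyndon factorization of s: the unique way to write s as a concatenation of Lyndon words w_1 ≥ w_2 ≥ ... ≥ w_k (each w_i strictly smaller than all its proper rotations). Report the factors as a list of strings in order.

["ef", "c", "c", "beeefef", "a"]

emit factor 1: 'ef' (i=0, period=2)
emit factor 2: 'c' (i=2, period=1)
emit factor 3: 'c' (i=3, period=1)
emit factor 4: 'beeefef' (i=4, period=7)
emit factor 5: 'a' (i=11, period=1)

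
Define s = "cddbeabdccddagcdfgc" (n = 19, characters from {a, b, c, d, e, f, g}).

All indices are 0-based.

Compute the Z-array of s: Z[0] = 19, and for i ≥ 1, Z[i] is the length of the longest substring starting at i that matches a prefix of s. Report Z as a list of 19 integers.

Z[0]=19
i=1: outside box; Z[1]=0
i=2: outside box; Z[2]=0
i=3: outside box; Z[3]=0
i=4: outside box; Z[4]=0
i=5: outside box; Z[5]=0
i=6: outside box; Z[6]=0
i=7: outside box; Z[7]=0
i=8: outside box; Z[8]=1 scan→box=[8,9)
i=9: outside box; Z[9]=3 scan→box=[9,12)
i=10: min(r-i=2, Z[1]=0)=0; Z[10]=0
i=11: min(r-i=1, Z[2]=0)=0; Z[11]=0
i=12: outside box; Z[12]=0
i=13: outside box; Z[13]=0
i=14: outside box; Z[14]=2 scan→box=[14,16)
i=15: min(r-i=1, Z[1]=0)=0; Z[15]=0
i=16: outside box; Z[16]=0
i=17: outside box; Z[17]=0
i=18: outside box; Z[18]=1 scan→box=[18,19)

[19, 0, 0, 0, 0, 0, 0, 0, 1, 3, 0, 0, 0, 0, 2, 0, 0, 0, 1]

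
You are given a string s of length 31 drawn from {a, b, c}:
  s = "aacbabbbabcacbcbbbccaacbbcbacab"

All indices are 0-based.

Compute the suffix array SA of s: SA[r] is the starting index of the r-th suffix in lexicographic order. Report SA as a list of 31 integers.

rank→(start, suffix):
  0 → (0, 'aacbabbbabcacbcbbbccaacbbcbacab')
  1 → (20, 'aacbbcbacab')
  2 → (29, 'ab')
  3 → (4, 'abbbabcacbcbbbccaacbbcbacab')
  4 → (8, 'abcacbcbbbccaacbbcbacab')
  5 → (27, 'acab')
  6 → (1, 'acbabbbabcacbcbbbccaacbbcbacab')
  7 → (21, 'acbbcbacab')
  8 → (11, 'acbcbbbccaacbbcbacab')
  9 → (30, 'b')
  10 → (3, 'babbbabcacbcbbbccaacbbcbacab')
  11 → (7, 'babcacbcbbbccaacbbcbacab')
  12 → (26, 'bacab')
  13 → (6, 'bbabcacbcbbbccaacbbcbacab')
  14 → (5, 'bbbabcacbcbbbccaacbbcbacab')
  15 → (15, 'bbbccaacbbcbacab')
  16 → (23, 'bbcbacab')
  17 → (16, 'bbccaacbbcbacab')
  18 → (9, 'bcacbcbbbccaacbbcbacab')
  19 → (24, 'bcbacab')
  20 → (13, 'bcbbbccaacbbcbacab')
  21 → (17, 'bccaacbbcbacab')
  22 → (19, 'caacbbcbacab')
  23 → (28, 'cab')
  24 → (10, 'cacbcbbbccaacbbcbacab')
  25 → (2, 'cbabbbabcacbcbbbccaacbbcbacab')
  26 → (25, 'cbacab')
  27 → (14, 'cbbbccaacbbcbacab')
  28 → (22, 'cbbcbacab')
  29 → (12, 'cbcbbbccaacbbcbacab')
  30 → (18, 'ccaacbbcbacab')

[0, 20, 29, 4, 8, 27, 1, 21, 11, 30, 3, 7, 26, 6, 5, 15, 23, 16, 9, 24, 13, 17, 19, 28, 10, 2, 25, 14, 22, 12, 18]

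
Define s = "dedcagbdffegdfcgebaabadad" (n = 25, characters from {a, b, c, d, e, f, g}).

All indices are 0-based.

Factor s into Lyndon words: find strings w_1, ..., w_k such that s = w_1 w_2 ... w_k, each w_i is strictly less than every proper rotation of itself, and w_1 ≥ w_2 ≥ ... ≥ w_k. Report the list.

emit factor 1: 'de' (i=0, period=2)
emit factor 2: 'd' (i=2, period=1)
emit factor 3: 'c' (i=3, period=1)
emit factor 4: 'agbdffegdfcgeb' (i=4, period=14)
emit factor 5: 'aabadad' (i=18, period=7)

["de", "d", "c", "agbdffegdfcgeb", "aabadad"]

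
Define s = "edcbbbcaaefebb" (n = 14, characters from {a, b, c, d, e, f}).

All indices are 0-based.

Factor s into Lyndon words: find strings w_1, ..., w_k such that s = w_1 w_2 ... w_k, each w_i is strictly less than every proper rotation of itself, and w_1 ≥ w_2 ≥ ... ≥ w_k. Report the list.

emit factor 1: 'e' (i=0, period=1)
emit factor 2: 'd' (i=1, period=1)
emit factor 3: 'c' (i=2, period=1)
emit factor 4: 'bbbc' (i=3, period=4)
emit factor 5: 'aaefebb' (i=7, period=7)

["e", "d", "c", "bbbc", "aaefebb"]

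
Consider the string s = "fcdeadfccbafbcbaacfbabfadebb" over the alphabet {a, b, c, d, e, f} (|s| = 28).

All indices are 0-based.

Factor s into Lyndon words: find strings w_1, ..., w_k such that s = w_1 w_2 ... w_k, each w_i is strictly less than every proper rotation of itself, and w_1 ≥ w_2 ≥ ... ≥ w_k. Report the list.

emit factor 1: 'f' (i=0, period=1)
emit factor 2: 'cde' (i=1, period=3)
emit factor 3: 'adfccbafbcb' (i=4, period=11)
emit factor 4: 'aacfbabfadebb' (i=15, period=13)

["f", "cde", "adfccbafbcb", "aacfbabfadebb"]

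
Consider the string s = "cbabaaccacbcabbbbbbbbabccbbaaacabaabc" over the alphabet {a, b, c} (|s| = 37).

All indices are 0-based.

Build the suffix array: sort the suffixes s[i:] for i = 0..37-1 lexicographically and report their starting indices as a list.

sorted suffixes:
  #0 SA[0]=27  'aaacabaabc'
  #1 SA[1]=33  'aabc'
  #2 SA[2]=28  'aacabaabc'
  #3 SA[3]=4  'aaccacbcabbbbbbbbabccbbaaacabaabc'
  #4 SA[4]=31  'abaabc'
  #5 SA[5]=2  'abaaccacbcabbbbbbbbabccbbaaacabaabc'
  #6 SA[6]=12  'abbbbbbbbabccbbaaacabaabc'
  #7 SA[7]=34  'abc'
  #8 SA[8]=21  'abccbbaaacabaabc'
  #9 SA[9]=29  'acabaabc'
  #10 SA[10]=8  'acbcabbbbbbbbabccbbaaacabaabc'
  #11 SA[11]=5  'accacbcabbbbbbbbabccbbaaacabaabc'
  #12 SA[12]=26  'baaacabaabc'
  #13 SA[13]=32  'baabc'
  #14 SA[14]=3  'baaccacbcabbbbbbbbabccbbaaacabaabc'
  #15 SA[15]=1  'babaaccacbcabbbbbbbbabccbbaaacabaabc'
  #16 SA[16]=20  'babccbbaaacabaabc'
  #17 SA[17]=25  'bbaaacabaabc'
  #18 SA[18]=19  'bbabccbbaaacabaabc'
  #19 SA[19]=18  'bbbabccbbaaacabaabc'
  #20 SA[20]=17  'bbbbabccbbaaacabaabc'
  #21 SA[21]=16  'bbbbbabccbbaaacabaabc'
  #22 SA[22]=15  'bbbbbbabccbbaaacabaabc'
  #23 SA[23]=14  'bbbbbbbabccbbaaacabaabc'
  #24 SA[24]=13  'bbbbbbbbabccbbaaacabaabc'
  #25 SA[25]=35  'bc'
  #26 SA[26]=10  'bcabbbbbbbbabccbbaaacabaabc'
  #27 SA[27]=22  'bccbbaaacabaabc'
  #28 SA[28]=36  'c'
  #29 SA[29]=30  'cabaabc'
  #30 SA[30]=11  'cabbbbbbbbabccbbaaacabaabc'
  #31 SA[31]=7  'cacbcabbbbbbbbabccbbaaacabaabc'
  #32 SA[32]=0  'cbabaaccacbcabbbbbbbbabccbbaaacabaabc'
  #33 SA[33]=24  'cbbaaacabaabc'
  #34 SA[34]=9  'cbcabbbbbbbbabccbbaaacabaabc'
  #35 SA[35]=6  'ccacbcabbbbbbbbabccbbaaacabaabc'
  #36 SA[36]=23  'ccbbaaacabaabc'

[27, 33, 28, 4, 31, 2, 12, 34, 21, 29, 8, 5, 26, 32, 3, 1, 20, 25, 19, 18, 17, 16, 15, 14, 13, 35, 10, 22, 36, 30, 11, 7, 0, 24, 9, 6, 23]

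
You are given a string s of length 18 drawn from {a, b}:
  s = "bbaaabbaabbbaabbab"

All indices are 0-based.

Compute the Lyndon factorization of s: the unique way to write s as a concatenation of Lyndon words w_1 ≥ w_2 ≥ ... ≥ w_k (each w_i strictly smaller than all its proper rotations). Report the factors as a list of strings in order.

emit factor 1: 'b' (i=0, period=1)
emit factor 2: 'b' (i=1, period=1)
emit factor 3: 'aaabbaabbbaabbab' (i=2, period=16)

["b", "b", "aaabbaabbbaabbab"]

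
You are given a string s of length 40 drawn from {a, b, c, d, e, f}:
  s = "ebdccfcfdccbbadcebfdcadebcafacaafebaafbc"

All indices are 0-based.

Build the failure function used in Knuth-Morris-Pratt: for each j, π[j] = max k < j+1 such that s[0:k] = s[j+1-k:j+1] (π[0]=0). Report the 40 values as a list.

[0, 0, 0, 0, 0, 0, 0, 0, 0, 0, 0, 0, 0, 0, 0, 0, 1, 2, 0, 0, 0, 0, 0, 1, 2, 0, 0, 0, 0, 0, 0, 0, 0, 1, 2, 0, 0, 0, 0, 0]

π[0] = 0
j=1 s[j]='b': π[1]=0 (border '')
j=2 s[j]='d': π[2]=0 (border '')
j=3 s[j]='c': π[3]=0 (border '')
j=4 s[j]='c': π[4]=0 (border '')
j=5 s[j]='f': π[5]=0 (border '')
j=6 s[j]='c': π[6]=0 (border '')
j=7 s[j]='f': π[7]=0 (border '')
j=8 s[j]='d': π[8]=0 (border '')
j=9 s[j]='c': π[9]=0 (border '')
j=10 s[j]='c': π[10]=0 (border '')
j=11 s[j]='b': π[11]=0 (border '')
j=12 s[j]='b': π[12]=0 (border '')
j=13 s[j]='a': π[13]=0 (border '')
j=14 s[j]='d': π[14]=0 (border '')
j=15 s[j]='c': π[15]=0 (border '')
j=16 s[j]='e': π[16]=1 (border 'e')
j=17 s[j]='b': π[17]=2 (border 'eb')
j=18 s[j]='f': k: 2→0; π[18]=0 (border '')
j=19 s[j]='d': π[19]=0 (border '')
j=20 s[j]='c': π[20]=0 (border '')
j=21 s[j]='a': π[21]=0 (border '')
j=22 s[j]='d': π[22]=0 (border '')
j=23 s[j]='e': π[23]=1 (border 'e')
j=24 s[j]='b': π[24]=2 (border 'eb')
j=25 s[j]='c': k: 2→0; π[25]=0 (border '')
j=26 s[j]='a': π[26]=0 (border '')
j=27 s[j]='f': π[27]=0 (border '')
j=28 s[j]='a': π[28]=0 (border '')
j=29 s[j]='c': π[29]=0 (border '')
j=30 s[j]='a': π[30]=0 (border '')
j=31 s[j]='a': π[31]=0 (border '')
j=32 s[j]='f': π[32]=0 (border '')
j=33 s[j]='e': π[33]=1 (border 'e')
j=34 s[j]='b': π[34]=2 (border 'eb')
j=35 s[j]='a': k: 2→0; π[35]=0 (border '')
j=36 s[j]='a': π[36]=0 (border '')
j=37 s[j]='f': π[37]=0 (border '')
j=38 s[j]='b': π[38]=0 (border '')
j=39 s[j]='c': π[39]=0 (border '')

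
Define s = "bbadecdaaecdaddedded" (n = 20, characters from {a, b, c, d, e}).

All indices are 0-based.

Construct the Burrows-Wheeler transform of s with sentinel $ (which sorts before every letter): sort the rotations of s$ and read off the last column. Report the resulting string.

rank  rotation               last
    0  $bbadecdaaecdaddedded  d
    1  aaecdaddedded$bbadecd  d
    2  addedded$bbadecdaaecd  d
    3  adecdaaecdaddedded$bb  b
    4  aecdaddedded$bbadecda  a
    5  badecdaaecdaddedded$b  b
    6  bbadecdaaecdaddedded$  $
    7  cdaaecdaddedded$bbade  e
    8  cdaddedded$bbadecdaae  e
    9  d$bbadecdaaecdaddedde  e
   10  daaecdaddedded$bbadec  c
   11  daddedded$bbadecdaaec  c
   12  dded$bbadecdaaecdadde  e
   13  ddedded$bbadecdaaecda  a
   14  decdaaecdaddedded$bba  a
   15  ded$bbadecdaaecdadded  d
   16  dedded$bbadecdaaecdad  d
   17  ecdaaecdaddedded$bbad  d
   18  ecdaddedded$bbadecdaa  a
   19  ed$bbadecdaaecdaddedd  d
   20  edded$bbadecdaaecdadd  d

dddbab$eeecceaadddadd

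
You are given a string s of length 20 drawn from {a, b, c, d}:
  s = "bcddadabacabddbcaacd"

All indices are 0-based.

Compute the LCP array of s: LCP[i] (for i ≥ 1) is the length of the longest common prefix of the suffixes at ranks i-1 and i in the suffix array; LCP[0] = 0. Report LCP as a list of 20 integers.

[0, 1, 2, 1, 2, 1, 0, 1, 2, 1, 0, 2, 1, 2, 0, 1, 2, 1, 1, 2]

sorted suffixes:
  #0 SA[0]=16  'aacd'
  #1 SA[1]=6  'abacabddbcaacd'
  #2 SA[2]=10  'abddbcaacd'
  #3 SA[3]=8  'acabddbcaacd'
  #4 SA[4]=17  'acd'
  #5 SA[5]=4  'adabacabddbcaacd'
  #6 SA[6]=7  'bacabddbcaacd'
  #7 SA[7]=14  'bcaacd'
  #8 SA[8]=0  'bcddadabacabddbcaacd'
  #9 SA[9]=11  'bddbcaacd'
  #10 SA[10]=15  'caacd'
  #11 SA[11]=9  'cabddbcaacd'
  #12 SA[12]=18  'cd'
  #13 SA[13]=1  'cddadabacabddbcaacd'
  #14 SA[14]=19  'd'
  #15 SA[15]=5  'dabacabddbcaacd'
  #16 SA[16]=3  'dadabacabddbcaacd'
  #17 SA[17]=13  'dbcaacd'
  #18 SA[18]=2  'ddadabacabddbcaacd'
  #19 SA[19]=12  'ddbcaacd'

SA = [16, 6, 10, 8, 17, 4, 7, 14, 0, 11, 15, 9, 18, 1, 19, 5, 3, 13, 2, 12]
i: (SA[i-1],SA[i]) lcp shared
  1: (16,6) 1 'a'
  2: (6,10) 2 'ab'
  3: (10,8) 1 'a'
  4: (8,17) 2 'ac'
  5: (17,4) 1 'a'
  6: (4,7) 0 ''
  7: (7,14) 1 'b'
  8: (14,0) 2 'bc'
  9: (0,11) 1 'b'
  10: (11,15) 0 ''
  11: (15,9) 2 'ca'
  12: (9,18) 1 'c'
  13: (18,1) 2 'cd'
  14: (1,19) 0 ''
  15: (19,5) 1 'd'
  16: (5,3) 2 'da'
  17: (3,13) 1 'd'
  18: (13,2) 1 'd'
  19: (2,12) 2 'dd'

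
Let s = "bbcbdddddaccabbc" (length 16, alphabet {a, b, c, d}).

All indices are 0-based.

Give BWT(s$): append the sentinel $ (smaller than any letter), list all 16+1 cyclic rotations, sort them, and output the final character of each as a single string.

ccda$bbcbcbaddddb

rank  rotation           last
    0  $bbcbdddddaccabbc  c
    1  abbc$bbcbdddddacc  c
    2  accabbc$bbcbddddd  d
    3  bbc$bbcbdddddacca  a
    4  bbcbdddddaccabbc$  $
    5  bc$bbcbdddddaccab  b
    6  bcbdddddaccabbc$b  b
    7  bdddddaccabbc$bbc  c
    8  c$bbcbdddddaccabb  b
    9  cabbc$bbcbdddddac  c
   10  cbdddddaccabbc$bb  b
   11  ccabbc$bbcbddddda  a
   12  daccabbc$bbcbdddd  d
   13  ddaccabbc$bbcbddd  d
   14  dddaccabbc$bbcbdd  d
   15  ddddaccabbc$bbcbd  d
   16  dddddaccabbc$bbcb  b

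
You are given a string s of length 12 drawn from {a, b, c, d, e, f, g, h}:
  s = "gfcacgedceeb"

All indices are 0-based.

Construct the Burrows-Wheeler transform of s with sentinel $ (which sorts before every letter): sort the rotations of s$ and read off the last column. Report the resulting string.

bcefdaeegcgc$

rank  rotation       last
    0  $gfcacgedceeb  b
    1  acgedceeb$gfc  c
    2  b$gfcacgedcee  e
    3  cacgedceeb$gf  f
    4  ceeb$gfcacged  d
    5  cgedceeb$gfca  a
    6  dceeb$gfcacge  e
    7  eb$gfcacgedce  e
    8  edceeb$gfcacg  g
    9  eeb$gfcacgedc  c
   10  fcacgedceeb$g  g
   11  gedceeb$gfcac  c
   12  gfcacgedceeb$  $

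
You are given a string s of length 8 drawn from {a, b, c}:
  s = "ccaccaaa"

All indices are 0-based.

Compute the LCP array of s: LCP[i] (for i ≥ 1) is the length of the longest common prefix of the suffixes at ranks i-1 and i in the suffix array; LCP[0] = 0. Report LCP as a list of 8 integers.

[0, 1, 2, 1, 0, 2, 1, 3]

rank→(start, suffix):
  0 → (7, 'a')
  1 → (6, 'aa')
  2 → (5, 'aaa')
  3 → (2, 'accaaa')
  4 → (4, 'caaa')
  5 → (1, 'caccaaa')
  6 → (3, 'ccaaa')
  7 → (0, 'ccaccaaa')

SA = [7, 6, 5, 2, 4, 1, 3, 0]
rank  pair      lcp
   1  s[7:],s[6:]  1  'a'
   2  s[6:],s[5:]  2  'aa'
   3  s[5:],s[2:]  1  'a'
   4  s[2:],s[4:]  0  ''
   5  s[4:],s[1:]  2  'ca'
   6  s[1:],s[3:]  1  'c'
   7  s[3:],s[0:]  3  'cca'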